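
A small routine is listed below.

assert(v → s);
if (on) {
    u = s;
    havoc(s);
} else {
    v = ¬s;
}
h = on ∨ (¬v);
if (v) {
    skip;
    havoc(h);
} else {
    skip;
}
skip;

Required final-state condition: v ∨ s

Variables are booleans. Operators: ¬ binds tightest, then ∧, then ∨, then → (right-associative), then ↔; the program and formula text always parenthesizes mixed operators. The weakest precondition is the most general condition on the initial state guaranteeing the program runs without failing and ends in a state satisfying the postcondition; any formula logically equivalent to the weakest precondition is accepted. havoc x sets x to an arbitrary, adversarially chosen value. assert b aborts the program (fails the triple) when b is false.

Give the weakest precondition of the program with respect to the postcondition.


Working backward. After the program, v ∨ s must hold.
Before skip: v ∨ s
Then branch requires v ∨ s; else branch requires v ∨ s.
Before the if: (v → (v ∨ s)) ∧ ((¬v) → (v ∨ s))
Before h := on ∨ (¬v): (v → (v ∨ s)) ∧ ((¬v) → (v ∨ s))
Then branch requires (¬v) → v; else branch requires true.
Before the if: on → ((¬v) → v)
Before assert v → s: (v → s) ∧ (on → ((¬v) → v))
Answer: WP = (v → s) ∧ (on → ((¬v) → v))


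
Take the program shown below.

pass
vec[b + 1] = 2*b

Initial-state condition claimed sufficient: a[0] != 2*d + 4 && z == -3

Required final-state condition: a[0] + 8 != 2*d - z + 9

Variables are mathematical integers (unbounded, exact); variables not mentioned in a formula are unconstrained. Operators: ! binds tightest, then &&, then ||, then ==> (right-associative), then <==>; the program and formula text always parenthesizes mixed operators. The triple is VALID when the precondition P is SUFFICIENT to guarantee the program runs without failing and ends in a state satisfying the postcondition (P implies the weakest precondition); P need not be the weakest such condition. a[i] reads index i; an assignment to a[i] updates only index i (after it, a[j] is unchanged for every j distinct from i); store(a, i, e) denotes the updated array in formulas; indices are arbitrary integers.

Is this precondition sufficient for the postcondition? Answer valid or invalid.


Working backward. After the program, the postcondition a[0] + 8 != 2*d - z + 9 must hold; in canonical form it is a[0] + z != 2*d + 1.
Before vec[b + 1] := 2*b: a[0] + z != 2*d + 1
Before skip: a[0] + z != 2*d + 1
The weakest precondition is a[0] + z != 2*d + 1.
Check whether a[0] != 2*d + 4 && z == -3 implies it.
Every state satisfying the precondition satisfies the weakest precondition: the implication holds.
Answer: valid


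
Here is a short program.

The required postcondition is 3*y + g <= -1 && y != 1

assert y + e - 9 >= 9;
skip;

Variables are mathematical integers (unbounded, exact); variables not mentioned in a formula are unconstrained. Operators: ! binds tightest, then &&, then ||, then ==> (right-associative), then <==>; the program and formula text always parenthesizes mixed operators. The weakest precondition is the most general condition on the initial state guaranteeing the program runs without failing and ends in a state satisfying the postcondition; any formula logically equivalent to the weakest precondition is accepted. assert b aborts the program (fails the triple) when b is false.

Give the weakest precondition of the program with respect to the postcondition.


Working backward. After the program, the postcondition 3*y + g <= -1 && y != 1 must hold; in canonical form it is g + 3*y <= -1 && y != 1.
Before skip: g + 3*y <= -1 && y != 1
Before assert y + e - 9 >= 9: e + y >= 18 && g + 3*y <= -1 && y != 1
Answer: WP = e + y >= 18 && g + 3*y <= -1 && y != 1


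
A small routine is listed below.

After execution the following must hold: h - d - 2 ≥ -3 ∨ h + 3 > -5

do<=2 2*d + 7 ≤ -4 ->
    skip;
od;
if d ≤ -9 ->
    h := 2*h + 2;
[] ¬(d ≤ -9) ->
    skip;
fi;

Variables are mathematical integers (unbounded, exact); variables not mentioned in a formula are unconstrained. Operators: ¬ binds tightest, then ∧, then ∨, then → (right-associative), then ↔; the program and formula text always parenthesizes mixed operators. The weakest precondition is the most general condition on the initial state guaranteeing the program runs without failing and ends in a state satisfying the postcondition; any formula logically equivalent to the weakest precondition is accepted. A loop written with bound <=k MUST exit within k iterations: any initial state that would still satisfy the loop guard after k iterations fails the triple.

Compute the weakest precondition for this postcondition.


Working backward. After the program, the postcondition h - d - 2 ≥ -3 ∨ h + 3 > -5 must hold; in canonical form it is h ≥ d - 1 ∨ h > -8.
Then branch requires 2*h ≥ d - 3 ∨ 2*h > -10; else branch requires h ≥ d - 1 ∨ h > -8.
Before the if: (d ≤ -9 → (2*h ≥ d - 3 ∨ 2*h > -10)) ∧ ((¬(d ≤ -9)) → (h ≥ d - 1 ∨ h > -8))
Before the loop (bound <=2), unroll the exhaustion recursion (WP_0 = exit-now case; WP_j = one more guarded iteration, up to j = 2):
  WP_0: (¬(2*d ≤ -11)) ∧ (d ≤ -9 → (2*h ≥ d - 3 ∨ 2*h > -10)) ∧ ((¬(d ≤ -9)) → (h ≥ d - 1 ∨ h > -8))
  WP_1: (2*d ≤ -11 → ((¬(2*d ≤ -11)) ∧ (d ≤ -9 → (2*h ≥ d - 3 ∨ 2*h > -10)) ∧ ((¬(d ≤ -9)) → (h ≥ d - 1 ∨ h > -8)))) ∧ ((¬(2*d ≤ -11)) → ((d ≤ -9 → (2*h ≥ d - 3 ∨ 2*h > -10)) ∧ ((¬(d ≤ -9)) → (h ≥ d - 1 ∨ h > -8))))
  WP_2: (2*d ≤ -11 → ((2*d ≤ -11 → ((¬(2*d ≤ -11)) ∧ (d ≤ -9 → (2*h ≥ d - 3 ∨ 2*h > -10)) ∧ ((¬(d ≤ -9)) → (h ≥ d - 1 ∨ h > -8)))) ∧ ((¬(2*d ≤ -11)) → ((d ≤ -9 → (2*h ≥ d - 3 ∨ 2*h > -10)) ∧ ((¬(d ≤ -9)) → (h ≥ d - 1 ∨ h > -8)))))) ∧ ((¬(2*d ≤ -11)) → ((d ≤ -9 → (2*h ≥ d - 3 ∨ 2*h > -10)) ∧ ((¬(d ≤ -9)) → (h ≥ d - 1 ∨ h > -8))))
So before the loop: (2*d ≤ -11 → ((2*d ≤ -11 → ((¬(2*d ≤ -11)) ∧ (d ≤ -9 → (2*h ≥ d - 3 ∨ 2*h > -10)) ∧ ((¬(d ≤ -9)) → (h ≥ d - 1 ∨ h > -8)))) ∧ ((¬(2*d ≤ -11)) → ((d ≤ -9 → (2*h ≥ d - 3 ∨ 2*h > -10)) ∧ ((¬(d ≤ -9)) → (h ≥ d - 1 ∨ h > -8)))))) ∧ ((¬(2*d ≤ -11)) → ((d ≤ -9 → (2*h ≥ d - 3 ∨ 2*h > -10)) ∧ ((¬(d ≤ -9)) → (h ≥ d - 1 ∨ h > -8))))
Answer: WP = (2*d ≤ -11 → ((2*d ≤ -11 → ((¬(2*d ≤ -11)) ∧ (d ≤ -9 → (2*h ≥ d - 3 ∨ 2*h > -10)) ∧ ((¬(d ≤ -9)) → (h ≥ d - 1 ∨ h > -8)))) ∧ ((¬(2*d ≤ -11)) → ((d ≤ -9 → (2*h ≥ d - 3 ∨ 2*h > -10)) ∧ ((¬(d ≤ -9)) → (h ≥ d - 1 ∨ h > -8)))))) ∧ ((¬(2*d ≤ -11)) → ((d ≤ -9 → (2*h ≥ d - 3 ∨ 2*h > -10)) ∧ ((¬(d ≤ -9)) → (h ≥ d - 1 ∨ h > -8))))


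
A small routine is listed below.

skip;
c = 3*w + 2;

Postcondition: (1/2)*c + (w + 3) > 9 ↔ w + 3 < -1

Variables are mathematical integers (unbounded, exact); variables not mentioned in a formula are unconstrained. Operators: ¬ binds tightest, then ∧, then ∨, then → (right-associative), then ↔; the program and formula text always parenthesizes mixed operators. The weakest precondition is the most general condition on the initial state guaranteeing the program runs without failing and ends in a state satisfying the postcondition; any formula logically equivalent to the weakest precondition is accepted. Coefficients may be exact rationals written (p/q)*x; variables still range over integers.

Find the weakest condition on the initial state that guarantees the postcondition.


Working backward. After the program, the postcondition (1/2)*c + (w + 3) > 9 ↔ w + 3 < -1 must hold; in canonical form it is (1/2)*c + w > 6 ↔ w < -4.
Before c := 3*w + 2: (5/2)*w > 5 ↔ w < -4
Before skip: (5/2)*w > 5 ↔ w < -4
Answer: WP = (5/2)*w > 5 ↔ w < -4


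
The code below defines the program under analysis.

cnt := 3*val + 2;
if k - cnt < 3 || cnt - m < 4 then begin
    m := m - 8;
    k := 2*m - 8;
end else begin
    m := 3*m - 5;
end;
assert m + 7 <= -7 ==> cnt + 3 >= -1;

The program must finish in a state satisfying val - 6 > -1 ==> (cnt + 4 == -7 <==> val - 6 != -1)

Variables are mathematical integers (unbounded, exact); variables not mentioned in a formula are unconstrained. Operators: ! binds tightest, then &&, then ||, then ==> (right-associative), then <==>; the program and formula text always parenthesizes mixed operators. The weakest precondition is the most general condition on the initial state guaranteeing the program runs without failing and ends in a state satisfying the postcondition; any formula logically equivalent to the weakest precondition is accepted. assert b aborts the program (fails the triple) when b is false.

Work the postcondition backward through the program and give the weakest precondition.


Working backward. After the program, the postcondition val - 6 > -1 ==> (cnt + 4 == -7 <==> val - 6 != -1) must hold; in canonical form it is val > 5 ==> (cnt == -11 <==> val != 5).
Before assert m + 7 <= -7 ==> cnt + 3 >= -1: (m <= -14 ==> cnt >= -4) && (val > 5 ==> (cnt == -11 <==> val != 5))
Then branch requires (m <= -6 ==> cnt >= -4) && (val > 5 ==> (cnt == -11 <==> val != 5)); else branch requires (3*m <= -9 ==> cnt >= -4) && (val > 5 ==> (cnt == -11 <==> val != 5)).
Before the if: ((k < cnt + 3 || cnt < m + 4) ==> ((m <= -6 ==> cnt >= -4) && (val > 5 ==> (cnt == -11 <==> val != 5)))) && ((!(k < cnt + 3 || cnt < m + 4)) ==> ((3*m <= -9 ==> cnt >= -4) && (val > 5 ==> (cnt == -11 <==> val != 5))))
Before cnt := 3*val + 2: ((k < 3*val + 5 || 3*val < m + 2) ==> ((m <= -6 ==> 3*val >= -6) && (val > 5 ==> (3*val == -13 <==> val != 5)))) && ((!(k < 3*val + 5 || 3*val < m + 2)) ==> ((3*m <= -9 ==> 3*val >= -6) && (val > 5 ==> (3*val == -13 <==> val != 5))))
Answer: WP = ((k < 3*val + 5 || 3*val < m + 2) ==> ((m <= -6 ==> 3*val >= -6) && (val > 5 ==> (3*val == -13 <==> val != 5)))) && ((!(k < 3*val + 5 || 3*val < m + 2)) ==> ((3*m <= -9 ==> 3*val >= -6) && (val > 5 ==> (3*val == -13 <==> val != 5))))


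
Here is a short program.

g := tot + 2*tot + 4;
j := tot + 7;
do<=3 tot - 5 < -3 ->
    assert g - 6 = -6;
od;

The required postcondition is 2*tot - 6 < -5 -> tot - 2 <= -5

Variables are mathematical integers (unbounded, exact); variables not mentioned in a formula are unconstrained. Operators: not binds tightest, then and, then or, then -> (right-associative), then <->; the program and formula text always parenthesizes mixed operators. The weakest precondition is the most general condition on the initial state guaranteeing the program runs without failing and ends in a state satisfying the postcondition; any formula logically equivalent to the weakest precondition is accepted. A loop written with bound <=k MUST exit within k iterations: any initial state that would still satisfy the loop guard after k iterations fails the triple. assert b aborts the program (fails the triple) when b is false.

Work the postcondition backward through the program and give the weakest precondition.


Working backward. After the program, the postcondition 2*tot - 6 < -5 -> tot - 2 <= -5 must hold; in canonical form it is 2*tot < 1 -> tot <= -3.
Before the loop (bound <=3), unroll the exhaustion recursion (WP_0 = exit-now case; WP_j = one more guarded iteration, up to j = 3):
  WP_0: (not (tot < 2)) and (2*tot < 1 -> tot <= -3)
  WP_1: (tot < 2 -> (g = 0 and (not (tot < 2)) and (2*tot < 1 -> tot <= -3))) and ((not (tot < 2)) -> (2*tot < 1 -> tot <= -3))
  WP_2: (tot < 2 -> (g = 0 and (tot < 2 -> (g = 0 and (not (tot < 2)) and (2*tot < 1 -> tot <= -3))) and ((not (tot < 2)) -> (2*tot < 1 -> tot <= -3)))) and ((not (tot < 2)) -> (2*tot < 1 -> tot <= -3))
  WP_3: (tot < 2 -> (g = 0 and (tot < 2 -> (g = 0 and (tot < 2 -> (g = 0 and (not (tot < 2)) and (2*tot < 1 -> tot <= -3))) and ((not (tot < 2)) -> (2*tot < 1 -> tot <= -3)))) and ((not (tot < 2)) -> (2*tot < 1 -> tot <= -3)))) and ((not (tot < 2)) -> (2*tot < 1 -> tot <= -3))
So before the loop: (tot < 2 -> (g = 0 and (tot < 2 -> (g = 0 and (tot < 2 -> (g = 0 and (not (tot < 2)) and (2*tot < 1 -> tot <= -3))) and ((not (tot < 2)) -> (2*tot < 1 -> tot <= -3)))) and ((not (tot < 2)) -> (2*tot < 1 -> tot <= -3)))) and ((not (tot < 2)) -> (2*tot < 1 -> tot <= -3))
Before j := tot + 7: (tot < 2 -> (g = 0 and (tot < 2 -> (g = 0 and (tot < 2 -> (g = 0 and (not (tot < 2)) and (2*tot < 1 -> tot <= -3))) and ((not (tot < 2)) -> (2*tot < 1 -> tot <= -3)))) and ((not (tot < 2)) -> (2*tot < 1 -> tot <= -3)))) and ((not (tot < 2)) -> (2*tot < 1 -> tot <= -3))
Before g := tot + 2*tot + 4: (tot < 2 -> (3*tot = -4 and (tot < 2 -> (3*tot = -4 and (tot < 2 -> (3*tot = -4 and (not (tot < 2)) and (2*tot < 1 -> tot <= -3))) and ((not (tot < 2)) -> (2*tot < 1 -> tot <= -3)))) and ((not (tot < 2)) -> (2*tot < 1 -> tot <= -3)))) and ((not (tot < 2)) -> (2*tot < 1 -> tot <= -3))
Answer: WP = (tot < 2 -> (3*tot = -4 and (tot < 2 -> (3*tot = -4 and (tot < 2 -> (3*tot = -4 and (not (tot < 2)) and (2*tot < 1 -> tot <= -3))) and ((not (tot < 2)) -> (2*tot < 1 -> tot <= -3)))) and ((not (tot < 2)) -> (2*tot < 1 -> tot <= -3)))) and ((not (tot < 2)) -> (2*tot < 1 -> tot <= -3))


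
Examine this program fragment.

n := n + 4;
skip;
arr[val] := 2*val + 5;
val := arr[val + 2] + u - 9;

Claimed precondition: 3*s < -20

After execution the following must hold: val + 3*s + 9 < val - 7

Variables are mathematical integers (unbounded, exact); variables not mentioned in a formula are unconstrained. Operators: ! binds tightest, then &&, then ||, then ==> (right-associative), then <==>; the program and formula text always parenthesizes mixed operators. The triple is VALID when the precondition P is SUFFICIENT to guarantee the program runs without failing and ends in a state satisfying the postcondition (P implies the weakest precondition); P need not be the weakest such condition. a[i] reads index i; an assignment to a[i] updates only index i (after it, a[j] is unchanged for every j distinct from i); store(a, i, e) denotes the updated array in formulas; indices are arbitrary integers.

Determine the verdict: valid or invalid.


Working backward. After the program, the postcondition val + 3*s + 9 < val - 7 must hold; in canonical form it is 3*s < -16.
Before val := arr[val + 2] + u - 9: 3*s < -16
Before arr[val] := 2*val + 5: 3*s < -16
Before skip: 3*s < -16
Before n := n + 4: 3*s < -16
The weakest precondition is 3*s < -16.
Check whether 3*s < -20 implies it.
Every state satisfying the precondition satisfies the weakest precondition: the implication holds.
Answer: valid


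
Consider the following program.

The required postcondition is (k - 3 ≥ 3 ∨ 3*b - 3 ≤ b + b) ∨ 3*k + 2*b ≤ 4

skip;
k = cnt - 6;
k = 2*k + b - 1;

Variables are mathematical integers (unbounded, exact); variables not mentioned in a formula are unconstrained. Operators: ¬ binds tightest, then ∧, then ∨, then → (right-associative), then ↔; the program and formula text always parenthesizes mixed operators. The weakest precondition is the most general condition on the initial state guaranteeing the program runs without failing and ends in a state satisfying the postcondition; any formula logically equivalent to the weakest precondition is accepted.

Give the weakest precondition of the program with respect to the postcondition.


Working backward. After the program, the postcondition (k - 3 ≥ 3 ∨ 3*b - 3 ≤ b + b) ∨ 3*k + 2*b ≤ 4 must hold; in canonical form it is k ≥ 6 ∨ b ≤ 3 ∨ 2*b + 3*k ≤ 4.
Before k := 2*k + b - 1: b + 2*k ≥ 7 ∨ b ≤ 3 ∨ 5*b + 6*k ≤ 7
Before k := cnt - 6: b + 2*cnt ≥ 19 ∨ b ≤ 3 ∨ 5*b + 6*cnt ≤ 43
Before skip: b + 2*cnt ≥ 19 ∨ b ≤ 3 ∨ 5*b + 6*cnt ≤ 43
Answer: WP = b + 2*cnt ≥ 19 ∨ b ≤ 3 ∨ 5*b + 6*cnt ≤ 43


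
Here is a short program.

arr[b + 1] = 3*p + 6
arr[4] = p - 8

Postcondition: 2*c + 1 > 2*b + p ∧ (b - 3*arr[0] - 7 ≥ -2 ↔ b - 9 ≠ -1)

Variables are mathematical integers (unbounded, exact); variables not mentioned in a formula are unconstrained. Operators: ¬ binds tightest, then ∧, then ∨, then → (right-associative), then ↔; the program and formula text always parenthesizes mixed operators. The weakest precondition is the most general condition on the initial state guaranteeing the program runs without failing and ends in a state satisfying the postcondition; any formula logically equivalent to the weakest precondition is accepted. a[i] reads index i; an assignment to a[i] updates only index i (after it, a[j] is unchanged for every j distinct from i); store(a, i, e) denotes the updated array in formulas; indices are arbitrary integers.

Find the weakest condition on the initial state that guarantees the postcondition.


Working backward. After the program, the postcondition 2*c + 1 > 2*b + p ∧ (b - 3*arr[0] - 7 ≥ -2 ↔ b - 9 ≠ -1) must hold; in canonical form it is 2*c > 2*b + p - 1 ∧ (b ≥ 3*arr[0] + 5 ↔ b ≠ 8).
Before arr[4] := p - 8: 2*c > 2*b + p - 1 ∧ (b ≥ 3*arr[0] + 5 ↔ b ≠ 8)
Before arr[b + 1] := 3*p + 6: 2*c > 2*b + p - 1 ∧ (b ≥ 3*store(arr, b + 1, 3*p + 6)[0] + 5 ↔ b ≠ 8)
Answer: WP = 2*c > 2*b + p - 1 ∧ (b ≥ 3*store(arr, b + 1, 3*p + 6)[0] + 5 ↔ b ≠ 8)


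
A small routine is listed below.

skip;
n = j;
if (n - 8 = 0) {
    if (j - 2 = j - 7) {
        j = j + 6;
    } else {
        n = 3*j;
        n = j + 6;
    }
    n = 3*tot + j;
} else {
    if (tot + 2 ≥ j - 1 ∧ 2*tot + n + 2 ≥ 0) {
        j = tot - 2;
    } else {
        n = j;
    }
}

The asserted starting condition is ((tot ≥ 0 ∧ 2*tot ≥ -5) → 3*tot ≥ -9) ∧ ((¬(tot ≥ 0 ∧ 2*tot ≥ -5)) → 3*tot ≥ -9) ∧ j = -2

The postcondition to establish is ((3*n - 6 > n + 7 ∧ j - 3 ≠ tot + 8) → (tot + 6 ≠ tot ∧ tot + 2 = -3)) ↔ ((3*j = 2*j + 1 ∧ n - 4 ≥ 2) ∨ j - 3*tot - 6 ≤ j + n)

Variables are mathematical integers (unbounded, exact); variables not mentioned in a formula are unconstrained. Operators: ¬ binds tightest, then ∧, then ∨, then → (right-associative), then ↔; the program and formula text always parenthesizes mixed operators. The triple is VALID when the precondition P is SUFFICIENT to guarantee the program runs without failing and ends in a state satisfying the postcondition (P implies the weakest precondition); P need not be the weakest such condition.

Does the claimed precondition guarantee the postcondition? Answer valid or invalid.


Working backward. After the program, the postcondition ((3*n - 6 > n + 7 ∧ j - 3 ≠ tot + 8) → (tot + 6 ≠ tot ∧ tot + 2 = -3)) ↔ ((3*j = 2*j + 1 ∧ n - 4 ≥ 2) ∨ j - 3*tot - 6 ≤ j + n) must hold; in canonical form it is ((2*n > 13 ∧ j ≠ tot + 11) → tot = -5) ↔ ((j = 1 ∧ n ≥ 6) ∨ n + 3*tot ≥ -6).
Then branch requires ((2*j + 6*tot > 13 ∧ j ≠ tot + 11) → tot = -5) ↔ ((j = 1 ∧ j + 3*tot ≥ 6) ∨ j + 6*tot ≥ -6); else branch requires ((tot ≥ j - 3 ∧ n + 2*tot ≥ -2) → ((2*n > 13 → tot = -5) ↔ ((tot = 3 ∧ n ≥ 6) ∨ n + 3*tot ≥ -6))) ∧ ((¬(tot ≥ j - 3 ∧ n + 2*tot ≥ -2)) → (((2*j > 13 ∧ j ≠ tot + 11) → tot = -5) ↔ ((j = 1 ∧ j ≥ 6) ∨ j + 3*tot ≥ -6))).
Before the if: (n = 8 → (((2*j + 6*tot > 13 ∧ j ≠ tot + 11) → tot = -5) ↔ ((j = 1 ∧ j + 3*tot ≥ 6) ∨ j + 6*tot ≥ -6))) ∧ ((¬(n = 8)) → (((tot ≥ j - 3 ∧ n + 2*tot ≥ -2) → ((2*n > 13 → tot = -5) ↔ ((tot = 3 ∧ n ≥ 6) ∨ n + 3*tot ≥ -6))) ∧ ((¬(tot ≥ j - 3 ∧ n + 2*tot ≥ -2)) → (((2*j > 13 ∧ j ≠ tot + 11) → tot = -5) ↔ ((j = 1 ∧ j ≥ 6) ∨ j + 3*tot ≥ -6)))))
Before n := j: (j = 8 → (((2*j + 6*tot > 13 ∧ j ≠ tot + 11) → tot = -5) ↔ ((j = 1 ∧ j + 3*tot ≥ 6) ∨ j + 6*tot ≥ -6))) ∧ ((¬(j = 8)) → (((tot ≥ j - 3 ∧ j + 2*tot ≥ -2) → ((2*j > 13 → tot = -5) ↔ ((tot = 3 ∧ j ≥ 6) ∨ j + 3*tot ≥ -6))) ∧ ((¬(tot ≥ j - 3 ∧ j + 2*tot ≥ -2)) → (((2*j > 13 ∧ j ≠ tot + 11) → tot = -5) ↔ ((j = 1 ∧ j ≥ 6) ∨ j + 3*tot ≥ -6)))))
Before skip: (j = 8 → (((2*j + 6*tot > 13 ∧ j ≠ tot + 11) → tot = -5) ↔ ((j = 1 ∧ j + 3*tot ≥ 6) ∨ j + 6*tot ≥ -6))) ∧ ((¬(j = 8)) → (((tot ≥ j - 3 ∧ j + 2*tot ≥ -2) → ((2*j > 13 → tot = -5) ↔ ((tot = 3 ∧ j ≥ 6) ∨ j + 3*tot ≥ -6))) ∧ ((¬(tot ≥ j - 3 ∧ j + 2*tot ≥ -2)) → (((2*j > 13 ∧ j ≠ tot + 11) → tot = -5) ↔ ((j = 1 ∧ j ≥ 6) ∨ j + 3*tot ≥ -6)))))
The weakest precondition is (j = 8 → (((2*j + 6*tot > 13 ∧ j ≠ tot + 11) → tot = -5) ↔ ((j = 1 ∧ j + 3*tot ≥ 6) ∨ j + 6*tot ≥ -6))) ∧ ((¬(j = 8)) → (((tot ≥ j - 3 ∧ j + 2*tot ≥ -2) → ((2*j > 13 → tot = -5) ↔ ((tot = 3 ∧ j ≥ 6) ∨ j + 3*tot ≥ -6))) ∧ ((¬(tot ≥ j - 3 ∧ j + 2*tot ≥ -2)) → (((2*j > 13 ∧ j ≠ tot + 11) → tot = -5) ↔ ((j = 1 ∧ j ≥ 6) ∨ j + 3*tot ≥ -6))))).
Check whether ((tot ≥ 0 ∧ 2*tot ≥ -5) → 3*tot ≥ -9) ∧ ((¬(tot ≥ 0 ∧ 2*tot ≥ -5)) → 3*tot ≥ -9) ∧ j = -2 implies it.
Countermodel: at the initial state j = -2, tot = -3, the precondition holds but the weakest precondition fails.
Answer: invalid


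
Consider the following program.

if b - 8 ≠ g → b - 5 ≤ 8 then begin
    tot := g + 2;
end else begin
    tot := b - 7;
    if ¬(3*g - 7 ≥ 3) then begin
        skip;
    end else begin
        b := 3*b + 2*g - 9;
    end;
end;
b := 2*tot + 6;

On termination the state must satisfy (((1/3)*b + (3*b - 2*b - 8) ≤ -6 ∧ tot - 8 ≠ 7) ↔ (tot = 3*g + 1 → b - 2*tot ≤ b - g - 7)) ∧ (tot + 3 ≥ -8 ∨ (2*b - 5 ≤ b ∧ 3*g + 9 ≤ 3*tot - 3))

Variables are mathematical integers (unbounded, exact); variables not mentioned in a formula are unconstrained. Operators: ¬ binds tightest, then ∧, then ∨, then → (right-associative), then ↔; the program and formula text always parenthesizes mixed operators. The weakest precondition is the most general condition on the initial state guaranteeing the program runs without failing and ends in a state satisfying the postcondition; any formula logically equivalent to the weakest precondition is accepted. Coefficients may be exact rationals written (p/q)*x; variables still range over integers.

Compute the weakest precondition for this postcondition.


Working backward. After the program, the postcondition (((1/3)*b + (3*b - 2*b - 8) ≤ -6 ∧ tot - 8 ≠ 7) ↔ (tot = 3*g + 1 → b - 2*tot ≤ b - g - 7)) ∧ (tot + 3 ≥ -8 ∨ (2*b - 5 ≤ b ∧ 3*g + 9 ≤ 3*tot - 3)) must hold; in canonical form it is (((4/3)*b ≤ 2 ∧ tot ≠ 15) ↔ (tot = 3*g + 1 → g ≤ 2*tot - 7)) ∧ (tot ≥ -11 ∨ (b ≤ 5 ∧ 3*g ≤ 3*tot - 12)).
Before b := 2*tot + 6: (((8/3)*tot ≤ -6 ∧ tot ≠ 15) ↔ (tot = 3*g + 1 → g ≤ 2*tot - 7)) ∧ (tot ≥ -11 ∨ (2*tot ≤ -1 ∧ 3*g ≤ 3*tot - 12))
Then branch requires (((8/3)*g ≤ -34/3 ∧ g ≠ 13) ↔ (2*g = 1 → g ≥ 3)) ∧ g ≥ -13; else branch requires ((¬(3*g ≥ 10)) → ((((8/3)*b ≤ 38/3 ∧ b ≠ 22) ↔ (b = 3*g + 8 → g ≤ 2*b - 21)) ∧ (b ≥ -4 ∨ (2*b ≤ 13 ∧ 3*g ≤ 3*b - 33)))) ∧ (3*g ≥ 10 → ((((8/3)*b ≤ 38/3 ∧ b ≠ 22) ↔ (b = 3*g + 8 → g ≤ 2*b - 21)) ∧ (b ≥ -4 ∨ (2*b ≤ 13 ∧ 3*g ≤ 3*b - 33)))).
Before the if: ((b ≠ g + 8 → b ≤ 13) → ((((8/3)*g ≤ -34/3 ∧ g ≠ 13) ↔ (2*g = 1 → g ≥ 3)) ∧ g ≥ -13)) ∧ ((¬(b ≠ g + 8 → b ≤ 13)) → (((¬(3*g ≥ 10)) → ((((8/3)*b ≤ 38/3 ∧ b ≠ 22) ↔ (b = 3*g + 8 → g ≤ 2*b - 21)) ∧ (b ≥ -4 ∨ (2*b ≤ 13 ∧ 3*g ≤ 3*b - 33)))) ∧ (3*g ≥ 10 → ((((8/3)*b ≤ 38/3 ∧ b ≠ 22) ↔ (b = 3*g + 8 → g ≤ 2*b - 21)) ∧ (b ≥ -4 ∨ (2*b ≤ 13 ∧ 3*g ≤ 3*b - 33))))))
Answer: WP = ((b ≠ g + 8 → b ≤ 13) → ((((8/3)*g ≤ -34/3 ∧ g ≠ 13) ↔ (2*g = 1 → g ≥ 3)) ∧ g ≥ -13)) ∧ ((¬(b ≠ g + 8 → b ≤ 13)) → (((¬(3*g ≥ 10)) → ((((8/3)*b ≤ 38/3 ∧ b ≠ 22) ↔ (b = 3*g + 8 → g ≤ 2*b - 21)) ∧ (b ≥ -4 ∨ (2*b ≤ 13 ∧ 3*g ≤ 3*b - 33)))) ∧ (3*g ≥ 10 → ((((8/3)*b ≤ 38/3 ∧ b ≠ 22) ↔ (b = 3*g + 8 → g ≤ 2*b - 21)) ∧ (b ≥ -4 ∨ (2*b ≤ 13 ∧ 3*g ≤ 3*b - 33))))))


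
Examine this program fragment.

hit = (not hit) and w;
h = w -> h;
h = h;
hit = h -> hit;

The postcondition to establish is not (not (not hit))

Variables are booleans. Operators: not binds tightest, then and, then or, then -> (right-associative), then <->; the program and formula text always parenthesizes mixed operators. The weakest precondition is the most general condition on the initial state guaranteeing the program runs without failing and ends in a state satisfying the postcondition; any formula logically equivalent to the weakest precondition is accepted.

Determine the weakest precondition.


Working backward. After the program, the postcondition not (not (not hit)) must hold; in canonical form it is not hit.
Before hit := h -> hit: not (h -> hit)
Before h := h: not (h -> hit)
Before h := w -> h: not ((w -> h) -> hit)
Before hit := (not hit) and w: not ((w -> h) -> ((not hit) and w))
Answer: WP = not ((w -> h) -> ((not hit) and w))


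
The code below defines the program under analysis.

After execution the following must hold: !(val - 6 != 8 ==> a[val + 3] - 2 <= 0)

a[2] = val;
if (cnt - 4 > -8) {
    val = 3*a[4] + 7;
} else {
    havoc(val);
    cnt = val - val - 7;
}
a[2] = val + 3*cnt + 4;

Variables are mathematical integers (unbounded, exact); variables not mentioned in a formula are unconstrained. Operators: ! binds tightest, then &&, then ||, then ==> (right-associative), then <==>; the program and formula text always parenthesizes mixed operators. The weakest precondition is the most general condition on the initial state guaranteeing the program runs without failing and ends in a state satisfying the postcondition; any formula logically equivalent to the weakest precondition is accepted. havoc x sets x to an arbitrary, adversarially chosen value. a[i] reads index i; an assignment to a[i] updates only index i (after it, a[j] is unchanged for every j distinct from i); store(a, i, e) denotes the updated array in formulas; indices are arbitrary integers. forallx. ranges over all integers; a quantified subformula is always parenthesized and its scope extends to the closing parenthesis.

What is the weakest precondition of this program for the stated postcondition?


Working backward. After the program, the postcondition !(val - 6 != 8 ==> a[val + 3] - 2 <= 0) must hold; in canonical form it is !(val != 14 ==> a[val + 3] <= 2).
Before a[2] := val + 3*cnt + 4: !(val != 14 ==> store(a, 2, 3*cnt + val + 4)[val + 3] <= 2)
Then branch requires !(3*a[4] != 7 ==> store(a, 2, 3*a[4] + 3*cnt + 11)[3*a[4] + 10] <= 2); else branch requires forall val_1. (!(val_1 != 14 ==> store(a, 2, val_1 - 17)[val_1 + 3] <= 2)).
Before the if: (cnt > -4 ==> (!(3*a[4] != 7 ==> store(a, 2, 3*a[4] + 3*cnt + 11)[3*a[4] + 10] <= 2))) && ((!(cnt > -4)) ==> (forall val_1. (!(val_1 != 14 ==> store(a, 2, val_1 - 17)[val_1 + 3] <= 2))))
Before a[2] := val: (cnt > -4 ==> (!(3*a[4] != 7 ==> store(store(a, 2, val), 2, 3*a[4] + 3*cnt + 11)[3*a[4] + 10] <= 2))) && ((!(cnt > -4)) ==> (forall val_1. (!(val_1 != 14 ==> store(store(a, 2, val), 2, val_1 - 17)[val_1 + 3] <= 2))))
Answer: WP = (cnt > -4 ==> (!(3*a[4] != 7 ==> store(store(a, 2, val), 2, 3*a[4] + 3*cnt + 11)[3*a[4] + 10] <= 2))) && ((!(cnt > -4)) ==> (forall val_1. (!(val_1 != 14 ==> store(store(a, 2, val), 2, val_1 - 17)[val_1 + 3] <= 2))))


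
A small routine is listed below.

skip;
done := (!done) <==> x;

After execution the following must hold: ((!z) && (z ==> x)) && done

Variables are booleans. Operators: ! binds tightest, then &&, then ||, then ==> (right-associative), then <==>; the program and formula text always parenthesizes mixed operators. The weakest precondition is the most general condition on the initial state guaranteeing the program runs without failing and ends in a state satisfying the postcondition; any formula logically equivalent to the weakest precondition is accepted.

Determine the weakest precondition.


Working backward. After the program, the postcondition ((!z) && (z ==> x)) && done must hold; in canonical form it is (!z) && (z ==> x) && done.
Before done := (!done) <==> x: (!z) && (z ==> x) && ((!done) <==> x)
Before skip: (!z) && (z ==> x) && ((!done) <==> x)
Answer: WP = (!z) && (z ==> x) && ((!done) <==> x)


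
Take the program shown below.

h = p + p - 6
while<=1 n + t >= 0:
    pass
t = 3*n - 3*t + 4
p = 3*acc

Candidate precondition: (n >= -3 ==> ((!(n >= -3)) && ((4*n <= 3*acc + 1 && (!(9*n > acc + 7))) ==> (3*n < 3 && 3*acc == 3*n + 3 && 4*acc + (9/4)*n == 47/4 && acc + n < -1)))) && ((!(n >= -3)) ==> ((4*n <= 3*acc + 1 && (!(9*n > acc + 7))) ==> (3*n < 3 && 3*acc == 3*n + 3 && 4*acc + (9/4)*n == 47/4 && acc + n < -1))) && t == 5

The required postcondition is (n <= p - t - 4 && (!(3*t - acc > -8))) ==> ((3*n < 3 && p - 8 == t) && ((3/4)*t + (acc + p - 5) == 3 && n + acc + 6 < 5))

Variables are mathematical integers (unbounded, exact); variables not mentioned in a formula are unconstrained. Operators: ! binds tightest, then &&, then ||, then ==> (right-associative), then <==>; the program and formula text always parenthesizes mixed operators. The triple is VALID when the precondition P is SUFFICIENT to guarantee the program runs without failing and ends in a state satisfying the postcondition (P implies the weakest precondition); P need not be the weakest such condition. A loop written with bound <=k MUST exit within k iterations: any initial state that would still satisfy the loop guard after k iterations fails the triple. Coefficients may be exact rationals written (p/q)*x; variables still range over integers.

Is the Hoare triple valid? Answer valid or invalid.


Working backward. After the program, the postcondition (n <= p - t - 4 && (!(3*t - acc > -8))) ==> ((3*n < 3 && p - 8 == t) && ((3/4)*t + (acc + p - 5) == 3 && n + acc + 6 < 5)) must hold; in canonical form it is (n + t <= p - 4 && (!(3*t > acc - 8))) ==> (3*n < 3 && p == t + 8 && acc + p + (3/4)*t == 8 && acc + n < -1).
Before p := 3*acc: (n + t <= 3*acc - 4 && (!(3*t > acc - 8))) ==> (3*n < 3 && 3*acc == t + 8 && 4*acc + (3/4)*t == 8 && acc + n < -1)
Before t := 3*n - 3*t + 4: (4*n <= 3*acc + 3*t - 8 && (!(9*n > acc + 9*t - 20))) ==> (3*n < 3 && 3*acc + 3*t == 3*n + 12 && 4*acc + (9/4)*n == (9/4)*t + 5 && acc + n < -1)
Before the loop (bound <=1), unroll the exhaustion recursion (WP_0 = exit-now case; WP_j = one more guarded iteration, up to j = 1):
  WP_0: (!(n + t >= 0)) && ((4*n <= 3*acc + 3*t - 8 && (!(9*n > acc + 9*t - 20))) ==> (3*n < 3 && 3*acc + 3*t == 3*n + 12 && 4*acc + (9/4)*n == (9/4)*t + 5 && acc + n < -1))
  WP_1: (n + t >= 0 ==> ((!(n + t >= 0)) && ((4*n <= 3*acc + 3*t - 8 && (!(9*n > acc + 9*t - 20))) ==> (3*n < 3 && 3*acc + 3*t == 3*n + 12 && 4*acc + (9/4)*n == (9/4)*t + 5 && acc + n < -1)))) && ((!(n + t >= 0)) ==> ((4*n <= 3*acc + 3*t - 8 && (!(9*n > acc + 9*t - 20))) ==> (3*n < 3 && 3*acc + 3*t == 3*n + 12 && 4*acc + (9/4)*n == (9/4)*t + 5 && acc + n < -1)))
So before the loop: (n + t >= 0 ==> ((!(n + t >= 0)) && ((4*n <= 3*acc + 3*t - 8 && (!(9*n > acc + 9*t - 20))) ==> (3*n < 3 && 3*acc + 3*t == 3*n + 12 && 4*acc + (9/4)*n == (9/4)*t + 5 && acc + n < -1)))) && ((!(n + t >= 0)) ==> ((4*n <= 3*acc + 3*t - 8 && (!(9*n > acc + 9*t - 20))) ==> (3*n < 3 && 3*acc + 3*t == 3*n + 12 && 4*acc + (9/4)*n == (9/4)*t + 5 && acc + n < -1)))
Before h := p + p - 6: (n + t >= 0 ==> ((!(n + t >= 0)) && ((4*n <= 3*acc + 3*t - 8 && (!(9*n > acc + 9*t - 20))) ==> (3*n < 3 && 3*acc + 3*t == 3*n + 12 && 4*acc + (9/4)*n == (9/4)*t + 5 && acc + n < -1)))) && ((!(n + t >= 0)) ==> ((4*n <= 3*acc + 3*t - 8 && (!(9*n > acc + 9*t - 20))) ==> (3*n < 3 && 3*acc + 3*t == 3*n + 12 && 4*acc + (9/4)*n == (9/4)*t + 5 && acc + n < -1)))
The weakest precondition is (n + t >= 0 ==> ((!(n + t >= 0)) && ((4*n <= 3*acc + 3*t - 8 && (!(9*n > acc + 9*t - 20))) ==> (3*n < 3 && 3*acc + 3*t == 3*n + 12 && 4*acc + (9/4)*n == (9/4)*t + 5 && acc + n < -1)))) && ((!(n + t >= 0)) ==> ((4*n <= 3*acc + 3*t - 8 && (!(9*n > acc + 9*t - 20))) ==> (3*n < 3 && 3*acc + 3*t == 3*n + 12 && 4*acc + (9/4)*n == (9/4)*t + 5 && acc + n < -1))).
Check whether (n >= -3 ==> ((!(n >= -3)) && ((4*n <= 3*acc + 1 && (!(9*n > acc + 7))) ==> (3*n < 3 && 3*acc == 3*n + 3 && 4*acc + (9/4)*n == 47/4 && acc + n < -1)))) && ((!(n >= -3)) ==> ((4*n <= 3*acc + 1 && (!(9*n > acc + 7))) ==> (3*n < 3 && 3*acc == 3*n + 3 && 4*acc + (9/4)*n == 47/4 && acc + n < -1))) && t == 5 implies it.
Countermodel: at the initial state acc = -62, n = -4, t = 5, the precondition holds but the weakest precondition fails.
Answer: invalid


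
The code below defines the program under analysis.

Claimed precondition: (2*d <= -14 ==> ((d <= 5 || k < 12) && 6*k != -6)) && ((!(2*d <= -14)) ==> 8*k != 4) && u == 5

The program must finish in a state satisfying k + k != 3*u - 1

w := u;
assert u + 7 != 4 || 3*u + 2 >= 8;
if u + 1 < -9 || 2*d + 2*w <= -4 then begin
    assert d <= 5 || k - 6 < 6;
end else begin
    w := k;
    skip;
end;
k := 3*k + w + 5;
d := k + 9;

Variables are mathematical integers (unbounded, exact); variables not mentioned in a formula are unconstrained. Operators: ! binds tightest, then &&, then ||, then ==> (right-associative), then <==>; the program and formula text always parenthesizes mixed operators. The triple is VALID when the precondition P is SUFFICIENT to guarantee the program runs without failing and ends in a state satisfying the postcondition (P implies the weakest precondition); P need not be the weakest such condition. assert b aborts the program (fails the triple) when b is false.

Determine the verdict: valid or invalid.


Working backward. After the program, the postcondition k + k != 3*u - 1 must hold; in canonical form it is 2*k != 3*u - 1.
Before d := k + 9: 2*k != 3*u - 1
Before k := 3*k + w + 5: 6*k + 2*w != 3*u - 11
Then branch requires (d <= 5 || k < 12) && 6*k + 2*w != 3*u - 11; else branch requires 8*k != 3*u - 11.
Before the if: ((u < -10 || 2*d + 2*w <= -4) ==> ((d <= 5 || k < 12) && 6*k + 2*w != 3*u - 11)) && ((!(u < -10 || 2*d + 2*w <= -4)) ==> 8*k != 3*u - 11)
Before assert u + 7 != 4 || 3*u + 2 >= 8: (u != -3 || 3*u >= 6) && ((u < -10 || 2*d + 2*w <= -4) ==> ((d <= 5 || k < 12) && 6*k + 2*w != 3*u - 11)) && ((!(u < -10 || 2*d + 2*w <= -4)) ==> 8*k != 3*u - 11)
Before w := u: (u != -3 || 3*u >= 6) && ((u < -10 || 2*d + 2*u <= -4) ==> ((d <= 5 || k < 12) && 6*k != u - 11)) && ((!(u < -10 || 2*d + 2*u <= -4)) ==> 8*k != 3*u - 11)
The weakest precondition is (u != -3 || 3*u >= 6) && ((u < -10 || 2*d + 2*u <= -4) ==> ((d <= 5 || k < 12) && 6*k != u - 11)) && ((!(u < -10 || 2*d + 2*u <= -4)) ==> 8*k != 3*u - 11).
Check whether (2*d <= -14 ==> ((d <= 5 || k < 12) && 6*k != -6)) && ((!(2*d <= -14)) ==> 8*k != 4) && u == 5 implies it.
Every state satisfying the precondition satisfies the weakest precondition: the implication holds.
Answer: valid


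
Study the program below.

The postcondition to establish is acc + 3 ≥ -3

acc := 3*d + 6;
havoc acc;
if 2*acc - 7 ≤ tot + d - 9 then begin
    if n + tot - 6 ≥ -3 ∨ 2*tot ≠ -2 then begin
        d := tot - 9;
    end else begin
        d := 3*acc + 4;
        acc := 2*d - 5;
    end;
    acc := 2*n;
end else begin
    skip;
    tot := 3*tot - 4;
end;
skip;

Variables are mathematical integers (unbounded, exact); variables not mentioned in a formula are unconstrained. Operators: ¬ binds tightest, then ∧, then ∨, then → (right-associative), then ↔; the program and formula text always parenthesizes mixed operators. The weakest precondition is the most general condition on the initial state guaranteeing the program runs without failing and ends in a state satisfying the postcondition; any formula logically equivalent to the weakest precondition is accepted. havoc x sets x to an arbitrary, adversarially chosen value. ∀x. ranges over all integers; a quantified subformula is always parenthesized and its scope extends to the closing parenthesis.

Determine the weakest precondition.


Working backward. After the program, the postcondition acc + 3 ≥ -3 must hold; in canonical form it is acc ≥ -6.
Before skip: acc ≥ -6
Then branch requires ((n + tot ≥ 3 ∨ 2*tot ≠ -2) → 2*n ≥ -6) ∧ ((¬(n + tot ≥ 3 ∨ 2*tot ≠ -2)) → 2*n ≥ -6); else branch requires acc ≥ -6.
Before the if: (2*acc ≤ d + tot - 2 → (((n + tot ≥ 3 ∨ 2*tot ≠ -2) → 2*n ≥ -6) ∧ ((¬(n + tot ≥ 3 ∨ 2*tot ≠ -2)) → 2*n ≥ -6))) ∧ ((¬(2*acc ≤ d + tot - 2)) → acc ≥ -6)
Before havoc acc: ∀acc_1. ((2*acc_1 ≤ d + tot - 2 → (((n + tot ≥ 3 ∨ 2*tot ≠ -2) → 2*n ≥ -6) ∧ ((¬(n + tot ≥ 3 ∨ 2*tot ≠ -2)) → 2*n ≥ -6))) ∧ ((¬(2*acc_1 ≤ d + tot - 2)) → acc_1 ≥ -6))
Before acc := 3*d + 6: ∀acc_1. ((2*acc_1 ≤ d + tot - 2 → (((n + tot ≥ 3 ∨ 2*tot ≠ -2) → 2*n ≥ -6) ∧ ((¬(n + tot ≥ 3 ∨ 2*tot ≠ -2)) → 2*n ≥ -6))) ∧ ((¬(2*acc_1 ≤ d + tot - 2)) → acc_1 ≥ -6))
Answer: WP = ∀acc_1. ((2*acc_1 ≤ d + tot - 2 → (((n + tot ≥ 3 ∨ 2*tot ≠ -2) → 2*n ≥ -6) ∧ ((¬(n + tot ≥ 3 ∨ 2*tot ≠ -2)) → 2*n ≥ -6))) ∧ ((¬(2*acc_1 ≤ d + tot - 2)) → acc_1 ≥ -6))


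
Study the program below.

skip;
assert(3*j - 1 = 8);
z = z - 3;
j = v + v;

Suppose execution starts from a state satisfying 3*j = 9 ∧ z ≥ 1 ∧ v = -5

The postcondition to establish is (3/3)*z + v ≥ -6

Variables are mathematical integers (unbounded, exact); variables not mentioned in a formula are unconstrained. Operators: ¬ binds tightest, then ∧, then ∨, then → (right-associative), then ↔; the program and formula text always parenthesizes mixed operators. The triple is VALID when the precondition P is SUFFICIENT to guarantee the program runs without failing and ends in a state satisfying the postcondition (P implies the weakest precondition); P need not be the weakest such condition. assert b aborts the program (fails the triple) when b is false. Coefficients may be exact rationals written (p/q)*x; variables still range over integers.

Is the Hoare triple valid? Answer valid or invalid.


Working backward. After the program, the postcondition (3/3)*z + v ≥ -6 must hold; in canonical form it is v + z ≥ -6.
Before j := v + v: v + z ≥ -6
Before z := z - 3: v + z ≥ -3
Before assert 3*j - 1 = 8: 3*j = 9 ∧ v + z ≥ -3
Before skip: 3*j = 9 ∧ v + z ≥ -3
The weakest precondition is 3*j = 9 ∧ v + z ≥ -3.
Check whether 3*j = 9 ∧ z ≥ 1 ∧ v = -5 implies it.
Countermodel: at the initial state j = 3, v = -5, z = 1, the precondition holds but the weakest precondition fails.
Answer: invalid


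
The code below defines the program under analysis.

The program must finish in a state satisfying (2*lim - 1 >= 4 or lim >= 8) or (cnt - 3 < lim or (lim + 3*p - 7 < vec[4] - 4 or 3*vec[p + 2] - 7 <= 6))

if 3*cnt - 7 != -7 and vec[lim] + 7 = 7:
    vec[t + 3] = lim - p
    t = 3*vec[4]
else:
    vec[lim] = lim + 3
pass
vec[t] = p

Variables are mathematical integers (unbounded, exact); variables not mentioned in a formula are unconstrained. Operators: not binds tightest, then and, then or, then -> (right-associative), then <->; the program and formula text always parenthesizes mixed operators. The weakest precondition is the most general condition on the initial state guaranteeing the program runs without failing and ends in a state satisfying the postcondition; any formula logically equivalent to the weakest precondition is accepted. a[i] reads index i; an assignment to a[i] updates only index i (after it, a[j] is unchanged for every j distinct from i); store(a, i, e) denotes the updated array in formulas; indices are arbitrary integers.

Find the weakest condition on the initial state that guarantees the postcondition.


Working backward. After the program, the postcondition (2*lim - 1 >= 4 or lim >= 8) or (cnt - 3 < lim or (lim + 3*p - 7 < vec[4] - 4 or 3*vec[p + 2] - 7 <= 6)) must hold; in canonical form it is 2*lim >= 5 or lim >= 8 or cnt < lim + 3 or lim + 3*p < vec[4] + 3 or 3*vec[p + 2] <= 13.
Before vec[t] := p: 2*lim >= 5 or lim >= 8 or cnt < lim + 3 or lim + 3*p < store(vec, t, p)[4] + 3 or 3*store(vec, t, p)[p + 2] <= 13
Before skip: 2*lim >= 5 or lim >= 8 or cnt < lim + 3 or lim + 3*p < store(vec, t, p)[4] + 3 or 3*store(vec, t, p)[p + 2] <= 13
Then branch requires 2*lim >= 5 or lim >= 8 or cnt < lim + 3 or lim + 3*p < store(store(vec, t + 3, lim - p), 3*store(vec, t + 3, lim - p)[4], p)[4] + 3 or 3*store(store(vec, t + 3, lim - p), 3*store(vec, t + 3, lim - p)[4], p)[p + 2] <= 13; else branch requires 2*lim >= 5 or lim >= 8 or cnt < lim + 3 or lim + 3*p < store(store(vec, lim, lim + 3), t, p)[4] + 3 or 3*store(store(vec, lim, lim + 3), t, p)[p + 2] <= 13.
Before the if: ((3*cnt != 0 and vec[lim] = 0) -> (2*lim >= 5 or lim >= 8 or cnt < lim + 3 or lim + 3*p < store(store(vec, t + 3, lim - p), 3*store(vec, t + 3, lim - p)[4], p)[4] + 3 or 3*store(store(vec, t + 3, lim - p), 3*store(vec, t + 3, lim - p)[4], p)[p + 2] <= 13)) and ((not (3*cnt != 0 and vec[lim] = 0)) -> (2*lim >= 5 or lim >= 8 or cnt < lim + 3 or lim + 3*p < store(store(vec, lim, lim + 3), t, p)[4] + 3 or 3*store(store(vec, lim, lim + 3), t, p)[p + 2] <= 13))
Answer: WP = ((3*cnt != 0 and vec[lim] = 0) -> (2*lim >= 5 or lim >= 8 or cnt < lim + 3 or lim + 3*p < store(store(vec, t + 3, lim - p), 3*store(vec, t + 3, lim - p)[4], p)[4] + 3 or 3*store(store(vec, t + 3, lim - p), 3*store(vec, t + 3, lim - p)[4], p)[p + 2] <= 13)) and ((not (3*cnt != 0 and vec[lim] = 0)) -> (2*lim >= 5 or lim >= 8 or cnt < lim + 3 or lim + 3*p < store(store(vec, lim, lim + 3), t, p)[4] + 3 or 3*store(store(vec, lim, lim + 3), t, p)[p + 2] <= 13))
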